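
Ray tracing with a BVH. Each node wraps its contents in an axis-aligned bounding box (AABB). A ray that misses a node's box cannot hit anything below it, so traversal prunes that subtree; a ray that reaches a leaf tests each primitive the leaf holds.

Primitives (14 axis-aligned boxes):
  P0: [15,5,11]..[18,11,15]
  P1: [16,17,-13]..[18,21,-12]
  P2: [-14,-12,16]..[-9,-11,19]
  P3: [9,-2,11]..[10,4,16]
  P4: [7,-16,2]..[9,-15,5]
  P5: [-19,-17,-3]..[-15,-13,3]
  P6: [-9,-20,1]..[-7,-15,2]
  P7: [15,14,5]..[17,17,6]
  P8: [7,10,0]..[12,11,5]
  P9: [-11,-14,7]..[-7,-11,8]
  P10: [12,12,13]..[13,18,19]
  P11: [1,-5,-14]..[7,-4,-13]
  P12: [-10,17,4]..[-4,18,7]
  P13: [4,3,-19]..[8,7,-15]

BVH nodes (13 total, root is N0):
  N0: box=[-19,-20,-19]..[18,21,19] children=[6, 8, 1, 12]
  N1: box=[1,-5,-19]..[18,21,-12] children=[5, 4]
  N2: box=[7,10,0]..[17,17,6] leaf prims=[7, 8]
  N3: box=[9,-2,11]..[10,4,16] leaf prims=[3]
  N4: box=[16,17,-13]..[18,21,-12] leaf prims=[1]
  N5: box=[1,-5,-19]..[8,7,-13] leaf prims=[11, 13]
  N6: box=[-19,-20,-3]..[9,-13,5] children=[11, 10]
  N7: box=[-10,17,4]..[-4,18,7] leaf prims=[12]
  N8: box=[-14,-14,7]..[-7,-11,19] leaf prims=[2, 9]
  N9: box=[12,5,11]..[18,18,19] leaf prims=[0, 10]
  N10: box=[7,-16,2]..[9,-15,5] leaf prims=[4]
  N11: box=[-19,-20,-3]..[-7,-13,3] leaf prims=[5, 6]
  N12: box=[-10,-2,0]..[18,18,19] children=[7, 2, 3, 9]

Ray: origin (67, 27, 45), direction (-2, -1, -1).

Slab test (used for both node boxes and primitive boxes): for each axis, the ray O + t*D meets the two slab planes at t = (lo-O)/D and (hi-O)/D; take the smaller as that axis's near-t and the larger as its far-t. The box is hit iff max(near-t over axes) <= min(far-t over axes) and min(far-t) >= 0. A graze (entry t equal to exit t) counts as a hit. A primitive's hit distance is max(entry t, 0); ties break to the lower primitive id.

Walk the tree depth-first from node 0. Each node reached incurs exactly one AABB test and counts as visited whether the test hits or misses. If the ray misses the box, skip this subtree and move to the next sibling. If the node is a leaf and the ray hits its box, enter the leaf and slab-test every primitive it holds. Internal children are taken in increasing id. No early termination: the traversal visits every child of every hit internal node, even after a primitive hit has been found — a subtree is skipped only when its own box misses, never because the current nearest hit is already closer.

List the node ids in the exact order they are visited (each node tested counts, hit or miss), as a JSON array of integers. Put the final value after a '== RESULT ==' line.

Traverse from the root:
N0 x:[49/2,43] y:[6,47] z:[26,64] -> hit [26,43], descend [1, 6, 8, 12]
  N1 x:[49/2,33] y:[6,32] z:[57,64] -> miss, prune
  N6 x:[29,43] y:[40,47] z:[40,48] -> hit [40,43], descend [10, 11]
    N10 x:[29,30] y:[42,43] z:[40,43] -> miss, prune
    N11 x:[37,43] y:[40,47] z:[42,48] -> hit [42,43] leaf, test {P5@t=42, P6(miss)}
  N8 x:[37,81/2] y:[38,41] z:[26,38] -> hit [38,38] leaf, test {P2(miss), P9@t=38}
  N12 x:[49/2,77/2] y:[9,29] z:[26,45] -> hit [26,29], descend [2, 3, 7, 9]
    N2 x:[25,30] y:[10,17] z:[39,45] -> miss, prune
    N3 x:[57/2,29] y:[23,29] z:[29,34] -> hit [29,29] leaf, test {P3@t=29}
    N7 x:[71/2,77/2] y:[9,10] z:[38,41] -> miss, prune
    N9 x:[49/2,55/2] y:[9,22] z:[26,34] -> miss, prune

order=[0, 1, 6, 10, 11, 8, 12, 2, 3, 7, 9]  |boxes|=11  |leaves|=3  hit=P3

== RESULT ==
[0, 1, 6, 10, 11, 8, 12, 2, 3, 7, 9]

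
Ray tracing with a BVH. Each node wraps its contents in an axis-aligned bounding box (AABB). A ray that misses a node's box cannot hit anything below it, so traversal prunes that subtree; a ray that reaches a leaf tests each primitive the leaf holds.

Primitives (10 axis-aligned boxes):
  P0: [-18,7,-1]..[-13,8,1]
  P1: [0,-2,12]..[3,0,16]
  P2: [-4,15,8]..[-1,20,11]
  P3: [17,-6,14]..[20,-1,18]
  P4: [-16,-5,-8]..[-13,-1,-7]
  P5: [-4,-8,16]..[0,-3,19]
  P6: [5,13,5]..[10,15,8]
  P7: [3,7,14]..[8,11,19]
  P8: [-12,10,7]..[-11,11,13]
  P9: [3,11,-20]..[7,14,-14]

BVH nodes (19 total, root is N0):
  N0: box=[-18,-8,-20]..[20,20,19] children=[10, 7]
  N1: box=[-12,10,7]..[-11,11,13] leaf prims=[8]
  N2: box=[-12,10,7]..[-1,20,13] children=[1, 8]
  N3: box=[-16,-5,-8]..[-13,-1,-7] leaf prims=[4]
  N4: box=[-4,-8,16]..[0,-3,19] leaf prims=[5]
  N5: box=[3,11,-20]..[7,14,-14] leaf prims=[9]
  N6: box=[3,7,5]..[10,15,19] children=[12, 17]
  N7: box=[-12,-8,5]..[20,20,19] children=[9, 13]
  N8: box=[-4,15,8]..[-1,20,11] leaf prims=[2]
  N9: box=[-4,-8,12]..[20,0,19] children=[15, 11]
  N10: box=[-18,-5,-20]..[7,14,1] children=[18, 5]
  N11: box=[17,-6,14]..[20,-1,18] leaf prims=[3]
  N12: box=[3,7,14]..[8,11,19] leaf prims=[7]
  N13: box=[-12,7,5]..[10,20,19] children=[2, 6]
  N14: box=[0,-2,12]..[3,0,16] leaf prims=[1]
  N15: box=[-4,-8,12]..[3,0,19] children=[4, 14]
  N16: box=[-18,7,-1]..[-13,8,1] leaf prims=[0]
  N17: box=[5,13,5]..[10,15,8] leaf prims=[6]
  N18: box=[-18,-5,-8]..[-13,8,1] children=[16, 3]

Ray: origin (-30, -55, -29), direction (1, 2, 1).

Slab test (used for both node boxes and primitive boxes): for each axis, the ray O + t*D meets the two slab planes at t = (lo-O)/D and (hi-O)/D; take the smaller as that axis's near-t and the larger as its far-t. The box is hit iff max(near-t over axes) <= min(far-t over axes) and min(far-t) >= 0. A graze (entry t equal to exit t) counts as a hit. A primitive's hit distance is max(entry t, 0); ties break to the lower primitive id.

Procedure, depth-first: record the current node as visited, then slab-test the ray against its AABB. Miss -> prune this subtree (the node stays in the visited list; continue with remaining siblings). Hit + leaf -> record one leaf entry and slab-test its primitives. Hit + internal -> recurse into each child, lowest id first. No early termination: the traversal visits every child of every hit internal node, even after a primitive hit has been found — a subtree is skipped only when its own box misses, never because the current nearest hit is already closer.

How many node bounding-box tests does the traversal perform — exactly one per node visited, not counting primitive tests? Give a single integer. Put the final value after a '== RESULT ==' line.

Trace the traversal:
N0 x:[12,50] y:[47/2,75/2] z:[9,48] -> hit [47/2,75/2], descend [7, 10]
  N7 x:[18,50] y:[47/2,75/2] z:[34,48] -> hit [34,75/2], descend [9, 13]
    N9 x:[26,50] y:[47/2,55/2] z:[41,48] -> miss, prune
    N13 x:[18,40] y:[31,75/2] z:[34,48] -> hit [34,75/2], descend [2, 6]
      N2 x:[18,29] y:[65/2,75/2] z:[36,42] -> miss, prune
      N6 x:[33,40] y:[31,35] z:[34,48] -> hit [34,35], descend [12, 17]
        N12 x:[33,38] y:[31,33] z:[43,48] -> miss, prune
        N17 x:[35,40] y:[34,35] z:[34,37] -> hit [35,35] leaf, test {P6@t=35}
  N10 x:[12,37] y:[25,69/2] z:[9,30] -> hit [25,30], descend [5, 18]
    N5 x:[33,37] y:[33,69/2] z:[9,15] -> miss, prune
    N18 x:[12,17] y:[25,63/2] z:[21,30] -> miss, prune

order=[0, 7, 9, 13, 2, 6, 12, 17, 10, 5, 18]  |boxes|=11  |leaves|=1  hit=P6

== RESULT ==
11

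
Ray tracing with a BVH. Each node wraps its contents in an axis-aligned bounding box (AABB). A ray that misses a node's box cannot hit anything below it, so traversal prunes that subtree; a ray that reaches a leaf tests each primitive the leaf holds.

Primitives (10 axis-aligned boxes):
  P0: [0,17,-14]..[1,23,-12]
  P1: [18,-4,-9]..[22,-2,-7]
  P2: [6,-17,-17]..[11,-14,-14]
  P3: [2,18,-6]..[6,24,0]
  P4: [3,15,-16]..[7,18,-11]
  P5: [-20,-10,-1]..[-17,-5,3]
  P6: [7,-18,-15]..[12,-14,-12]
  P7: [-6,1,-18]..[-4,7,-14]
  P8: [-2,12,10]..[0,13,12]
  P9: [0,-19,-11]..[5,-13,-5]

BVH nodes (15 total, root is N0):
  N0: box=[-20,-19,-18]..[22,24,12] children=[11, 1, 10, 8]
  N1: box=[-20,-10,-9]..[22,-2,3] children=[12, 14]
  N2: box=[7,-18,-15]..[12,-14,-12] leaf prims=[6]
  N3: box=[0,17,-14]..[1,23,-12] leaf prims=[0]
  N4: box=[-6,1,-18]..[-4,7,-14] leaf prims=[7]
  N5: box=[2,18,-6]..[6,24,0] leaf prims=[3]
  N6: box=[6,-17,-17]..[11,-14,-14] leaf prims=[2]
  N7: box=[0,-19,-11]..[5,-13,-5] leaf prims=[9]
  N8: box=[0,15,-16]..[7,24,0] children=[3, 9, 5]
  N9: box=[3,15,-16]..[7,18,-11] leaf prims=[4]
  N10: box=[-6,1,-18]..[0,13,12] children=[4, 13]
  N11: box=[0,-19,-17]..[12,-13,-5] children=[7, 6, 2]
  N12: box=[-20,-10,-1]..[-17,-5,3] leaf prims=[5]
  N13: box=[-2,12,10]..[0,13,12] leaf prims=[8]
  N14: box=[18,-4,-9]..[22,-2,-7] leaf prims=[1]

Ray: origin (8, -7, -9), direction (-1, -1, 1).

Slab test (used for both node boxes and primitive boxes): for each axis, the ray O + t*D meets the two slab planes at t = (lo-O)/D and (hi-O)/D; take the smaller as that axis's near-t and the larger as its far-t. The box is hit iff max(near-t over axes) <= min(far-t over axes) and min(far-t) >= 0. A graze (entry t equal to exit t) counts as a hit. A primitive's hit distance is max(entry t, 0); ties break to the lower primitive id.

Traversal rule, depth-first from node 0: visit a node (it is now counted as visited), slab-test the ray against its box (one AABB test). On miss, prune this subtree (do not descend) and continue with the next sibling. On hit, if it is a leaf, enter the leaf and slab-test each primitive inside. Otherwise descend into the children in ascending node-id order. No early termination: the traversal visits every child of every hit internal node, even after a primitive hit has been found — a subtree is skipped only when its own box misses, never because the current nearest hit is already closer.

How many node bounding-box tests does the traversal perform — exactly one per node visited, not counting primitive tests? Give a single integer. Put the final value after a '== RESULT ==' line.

Traverse from the root:
N0 x:[-14,28] y:[-31,12] z:[-9,21] -> hit [-9,12], descend [1, 8, 10, 11]
  N1 x:[-14,28] y:[-5,3] z:[0,12] -> hit [0,3], descend [12, 14]
    N12 x:[25,28] y:[-2,3] z:[8,12] -> miss, prune
    N14 x:[-14,-10] y:[-5,-3] z:[0,2] -> miss, prune
  N8 x:[1,8] y:[-31,-22] z:[-7,9] -> miss, prune
  N10 x:[8,14] y:[-20,-8] z:[-9,21] -> miss, prune
  N11 x:[-4,8] y:[6,12] z:[-8,4] -> miss, prune

7 AABB tests over nodes [0, 1, 12, 14, 8, 10, 11]; 0 leaves entered; closest miss.

== RESULT ==
7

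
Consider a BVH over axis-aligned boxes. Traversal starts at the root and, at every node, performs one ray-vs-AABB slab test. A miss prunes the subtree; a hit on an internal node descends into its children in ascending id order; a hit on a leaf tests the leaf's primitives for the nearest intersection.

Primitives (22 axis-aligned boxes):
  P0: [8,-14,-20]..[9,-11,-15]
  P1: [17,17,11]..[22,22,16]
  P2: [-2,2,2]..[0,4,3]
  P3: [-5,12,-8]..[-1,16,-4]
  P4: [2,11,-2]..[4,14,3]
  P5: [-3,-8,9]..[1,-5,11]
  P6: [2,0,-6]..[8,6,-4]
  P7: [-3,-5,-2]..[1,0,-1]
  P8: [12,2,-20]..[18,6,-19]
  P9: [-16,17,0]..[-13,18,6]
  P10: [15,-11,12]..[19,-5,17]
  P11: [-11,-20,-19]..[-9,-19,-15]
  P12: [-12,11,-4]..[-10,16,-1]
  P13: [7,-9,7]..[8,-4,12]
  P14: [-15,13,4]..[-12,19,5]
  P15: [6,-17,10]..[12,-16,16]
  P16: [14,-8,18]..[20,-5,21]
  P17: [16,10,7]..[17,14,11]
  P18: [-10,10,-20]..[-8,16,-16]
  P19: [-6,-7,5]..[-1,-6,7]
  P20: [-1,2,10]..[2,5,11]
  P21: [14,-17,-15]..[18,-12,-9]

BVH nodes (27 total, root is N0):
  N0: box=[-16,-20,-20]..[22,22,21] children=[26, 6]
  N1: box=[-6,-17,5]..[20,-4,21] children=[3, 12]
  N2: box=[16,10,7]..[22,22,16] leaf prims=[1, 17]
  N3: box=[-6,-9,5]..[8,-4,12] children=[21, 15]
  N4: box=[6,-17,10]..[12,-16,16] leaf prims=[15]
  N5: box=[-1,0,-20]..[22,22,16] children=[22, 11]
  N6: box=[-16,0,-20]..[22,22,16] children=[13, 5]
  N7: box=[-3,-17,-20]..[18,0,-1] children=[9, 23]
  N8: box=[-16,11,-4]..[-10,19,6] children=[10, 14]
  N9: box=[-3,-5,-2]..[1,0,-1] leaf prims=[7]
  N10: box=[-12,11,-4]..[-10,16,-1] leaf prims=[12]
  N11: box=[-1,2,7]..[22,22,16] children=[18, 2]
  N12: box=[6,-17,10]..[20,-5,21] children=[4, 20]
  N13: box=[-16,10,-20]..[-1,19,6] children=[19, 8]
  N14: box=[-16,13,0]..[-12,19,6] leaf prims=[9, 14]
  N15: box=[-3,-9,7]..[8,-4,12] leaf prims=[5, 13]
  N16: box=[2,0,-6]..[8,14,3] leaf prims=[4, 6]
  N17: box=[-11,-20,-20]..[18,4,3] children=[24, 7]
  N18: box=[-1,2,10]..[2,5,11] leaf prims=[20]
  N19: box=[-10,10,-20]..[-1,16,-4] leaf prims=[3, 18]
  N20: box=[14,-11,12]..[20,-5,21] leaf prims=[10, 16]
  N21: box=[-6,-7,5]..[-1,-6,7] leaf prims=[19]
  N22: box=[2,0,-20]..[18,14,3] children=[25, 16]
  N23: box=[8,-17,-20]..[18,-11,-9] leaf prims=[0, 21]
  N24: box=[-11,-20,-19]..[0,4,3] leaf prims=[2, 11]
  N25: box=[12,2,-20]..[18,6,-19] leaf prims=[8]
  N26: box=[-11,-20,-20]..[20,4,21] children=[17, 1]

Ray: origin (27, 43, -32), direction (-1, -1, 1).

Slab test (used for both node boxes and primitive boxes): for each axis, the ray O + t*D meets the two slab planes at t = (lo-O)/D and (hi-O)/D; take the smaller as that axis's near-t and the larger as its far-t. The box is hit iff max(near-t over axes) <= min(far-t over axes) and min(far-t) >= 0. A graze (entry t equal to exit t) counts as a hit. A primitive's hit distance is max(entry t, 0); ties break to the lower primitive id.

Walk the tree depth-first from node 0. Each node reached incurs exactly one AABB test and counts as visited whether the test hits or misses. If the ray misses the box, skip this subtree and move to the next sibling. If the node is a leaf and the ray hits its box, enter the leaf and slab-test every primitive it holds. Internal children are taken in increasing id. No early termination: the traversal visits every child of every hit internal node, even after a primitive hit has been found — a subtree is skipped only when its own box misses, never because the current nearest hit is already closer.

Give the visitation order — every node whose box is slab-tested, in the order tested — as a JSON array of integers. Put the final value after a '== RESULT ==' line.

Walk:
N0 x:[5,43] y:[21,63] z:[12,53] -> hit [21,43], descend [6, 26]
  N6 x:[5,43] y:[21,43] z:[12,48] -> hit [21,43], descend [5, 13]
    N5 x:[5,28] y:[21,43] z:[12,48] -> hit [21,28], descend [11, 22]
      N11 x:[5,28] y:[21,41] z:[39,48] -> miss, prune
      N22 x:[9,25] y:[29,43] z:[12,35] -> miss, prune
    N13 x:[28,43] y:[24,33] z:[12,38] -> hit [28,33], descend [8, 19]
      N8 x:[37,43] y:[24,32] z:[28,38] -> miss, prune
      N19 x:[28,37] y:[27,33] z:[12,28] -> hit [28,28] leaf, test {P3@t=28, P18(miss)}
  N26 x:[7,38] y:[39,63] z:[12,53] -> miss, prune

9 AABB tests over nodes [0, 6, 5, 11, 22, 13, 8, 19, 26]; 1 leaf entered; closest P3.

== RESULT ==
[0, 6, 5, 11, 22, 13, 8, 19, 26]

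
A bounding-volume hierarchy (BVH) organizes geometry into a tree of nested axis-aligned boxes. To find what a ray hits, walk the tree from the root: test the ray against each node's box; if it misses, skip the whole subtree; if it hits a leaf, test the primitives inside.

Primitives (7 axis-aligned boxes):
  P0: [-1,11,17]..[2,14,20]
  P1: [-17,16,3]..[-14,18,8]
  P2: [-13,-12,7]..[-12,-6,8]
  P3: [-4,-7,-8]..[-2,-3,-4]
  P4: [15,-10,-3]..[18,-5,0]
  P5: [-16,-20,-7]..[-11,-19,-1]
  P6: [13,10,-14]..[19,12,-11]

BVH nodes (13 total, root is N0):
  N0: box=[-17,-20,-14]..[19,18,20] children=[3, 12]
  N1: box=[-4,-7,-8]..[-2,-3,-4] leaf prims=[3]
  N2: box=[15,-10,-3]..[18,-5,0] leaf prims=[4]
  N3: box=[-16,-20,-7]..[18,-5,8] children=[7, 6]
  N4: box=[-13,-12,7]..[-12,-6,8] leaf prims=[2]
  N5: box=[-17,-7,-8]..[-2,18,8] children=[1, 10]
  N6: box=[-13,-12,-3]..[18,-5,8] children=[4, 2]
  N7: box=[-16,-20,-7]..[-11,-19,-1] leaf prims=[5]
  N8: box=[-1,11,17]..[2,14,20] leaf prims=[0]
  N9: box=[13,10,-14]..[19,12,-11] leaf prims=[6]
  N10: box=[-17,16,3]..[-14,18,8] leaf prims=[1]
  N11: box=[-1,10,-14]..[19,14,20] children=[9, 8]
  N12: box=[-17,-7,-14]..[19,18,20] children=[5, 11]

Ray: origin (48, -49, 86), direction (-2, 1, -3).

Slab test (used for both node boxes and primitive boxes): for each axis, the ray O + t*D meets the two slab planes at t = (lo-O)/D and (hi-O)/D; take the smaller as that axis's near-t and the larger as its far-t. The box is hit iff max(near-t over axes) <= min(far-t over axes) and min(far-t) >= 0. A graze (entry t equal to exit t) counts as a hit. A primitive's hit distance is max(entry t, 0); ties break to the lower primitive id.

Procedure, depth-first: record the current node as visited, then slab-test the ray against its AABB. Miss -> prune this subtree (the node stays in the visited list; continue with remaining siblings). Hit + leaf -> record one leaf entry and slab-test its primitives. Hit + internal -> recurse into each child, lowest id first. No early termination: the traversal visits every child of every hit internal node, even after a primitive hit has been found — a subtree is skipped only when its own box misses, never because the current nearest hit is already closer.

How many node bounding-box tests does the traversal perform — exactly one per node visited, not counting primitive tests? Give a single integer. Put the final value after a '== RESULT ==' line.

Trace the traversal:
N0 x:[29/2,65/2] y:[29,67] z:[22,100/3] -> hit [29,65/2], descend [3, 12]
  N3 x:[15,32] y:[29,44] z:[26,31] -> hit [29,31], descend [6, 7]
    N6 x:[15,61/2] y:[37,44] z:[26,89/3] -> miss, prune
    N7 x:[59/2,32] y:[29,30] z:[29,31] -> hit [59/2,30] leaf, test {P5@t=59/2}
  N12 x:[29/2,65/2] y:[42,67] z:[22,100/3] -> miss, prune

Summary -> nodes [0, 3, 6, 7, 12]; box-tests=5; leaf-entries=1; first=P5

== RESULT ==
5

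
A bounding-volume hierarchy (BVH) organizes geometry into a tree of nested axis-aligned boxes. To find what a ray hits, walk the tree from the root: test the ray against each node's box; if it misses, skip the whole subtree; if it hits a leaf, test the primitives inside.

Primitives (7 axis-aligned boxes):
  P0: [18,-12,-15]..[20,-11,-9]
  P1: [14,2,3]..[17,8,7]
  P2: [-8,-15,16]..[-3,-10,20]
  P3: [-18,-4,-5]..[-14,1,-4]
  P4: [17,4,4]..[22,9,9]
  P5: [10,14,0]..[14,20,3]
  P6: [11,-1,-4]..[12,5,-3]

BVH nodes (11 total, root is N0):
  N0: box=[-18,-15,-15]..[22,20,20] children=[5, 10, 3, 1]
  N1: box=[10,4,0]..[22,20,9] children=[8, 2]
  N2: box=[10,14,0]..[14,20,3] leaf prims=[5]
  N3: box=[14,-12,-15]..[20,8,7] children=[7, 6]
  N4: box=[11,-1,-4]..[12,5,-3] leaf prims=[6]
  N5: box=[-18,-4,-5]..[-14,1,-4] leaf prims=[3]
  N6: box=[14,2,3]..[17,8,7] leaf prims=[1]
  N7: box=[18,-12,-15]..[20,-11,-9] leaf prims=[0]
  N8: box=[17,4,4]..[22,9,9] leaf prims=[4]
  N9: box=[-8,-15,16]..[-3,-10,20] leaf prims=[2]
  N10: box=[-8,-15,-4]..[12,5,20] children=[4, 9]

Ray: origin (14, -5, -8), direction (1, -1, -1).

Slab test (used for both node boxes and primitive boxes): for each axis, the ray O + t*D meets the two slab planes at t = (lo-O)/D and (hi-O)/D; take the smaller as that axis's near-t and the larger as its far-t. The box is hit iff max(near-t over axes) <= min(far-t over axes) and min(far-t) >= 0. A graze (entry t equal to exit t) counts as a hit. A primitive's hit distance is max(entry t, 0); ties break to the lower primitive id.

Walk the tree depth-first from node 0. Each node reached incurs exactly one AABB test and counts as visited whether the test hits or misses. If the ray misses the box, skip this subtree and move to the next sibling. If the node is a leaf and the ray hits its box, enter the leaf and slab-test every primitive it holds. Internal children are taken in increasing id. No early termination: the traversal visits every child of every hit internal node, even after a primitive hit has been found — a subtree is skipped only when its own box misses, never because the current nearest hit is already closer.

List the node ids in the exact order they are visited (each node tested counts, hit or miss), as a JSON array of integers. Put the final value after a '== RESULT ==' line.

Traverse from the root:
N0 x:[-32,8] y:[-25,10] z:[-28,7] -> hit [-25,7], descend [1, 3, 5, 10]
  N1 x:[-4,8] y:[-25,-9] z:[-17,-8] -> miss, prune
  N3 x:[0,6] y:[-13,7] z:[-15,7] -> hit [0,6], descend [6, 7]
    N6 x:[0,3] y:[-13,-7] z:[-15,-11] -> miss, prune
    N7 x:[4,6] y:[6,7] z:[1,7] -> hit [6,6] leaf, test {P0@t=6}
  N5 x:[-32,-28] y:[-6,-1] z:[-4,-3] -> miss, prune
  N10 x:[-22,-2] y:[-10,10] z:[-28,-4] -> miss, prune

7 AABB tests over nodes [0, 1, 3, 6, 7, 5, 10]; 1 leaf entered; closest P0.

== RESULT ==
[0, 1, 3, 6, 7, 5, 10]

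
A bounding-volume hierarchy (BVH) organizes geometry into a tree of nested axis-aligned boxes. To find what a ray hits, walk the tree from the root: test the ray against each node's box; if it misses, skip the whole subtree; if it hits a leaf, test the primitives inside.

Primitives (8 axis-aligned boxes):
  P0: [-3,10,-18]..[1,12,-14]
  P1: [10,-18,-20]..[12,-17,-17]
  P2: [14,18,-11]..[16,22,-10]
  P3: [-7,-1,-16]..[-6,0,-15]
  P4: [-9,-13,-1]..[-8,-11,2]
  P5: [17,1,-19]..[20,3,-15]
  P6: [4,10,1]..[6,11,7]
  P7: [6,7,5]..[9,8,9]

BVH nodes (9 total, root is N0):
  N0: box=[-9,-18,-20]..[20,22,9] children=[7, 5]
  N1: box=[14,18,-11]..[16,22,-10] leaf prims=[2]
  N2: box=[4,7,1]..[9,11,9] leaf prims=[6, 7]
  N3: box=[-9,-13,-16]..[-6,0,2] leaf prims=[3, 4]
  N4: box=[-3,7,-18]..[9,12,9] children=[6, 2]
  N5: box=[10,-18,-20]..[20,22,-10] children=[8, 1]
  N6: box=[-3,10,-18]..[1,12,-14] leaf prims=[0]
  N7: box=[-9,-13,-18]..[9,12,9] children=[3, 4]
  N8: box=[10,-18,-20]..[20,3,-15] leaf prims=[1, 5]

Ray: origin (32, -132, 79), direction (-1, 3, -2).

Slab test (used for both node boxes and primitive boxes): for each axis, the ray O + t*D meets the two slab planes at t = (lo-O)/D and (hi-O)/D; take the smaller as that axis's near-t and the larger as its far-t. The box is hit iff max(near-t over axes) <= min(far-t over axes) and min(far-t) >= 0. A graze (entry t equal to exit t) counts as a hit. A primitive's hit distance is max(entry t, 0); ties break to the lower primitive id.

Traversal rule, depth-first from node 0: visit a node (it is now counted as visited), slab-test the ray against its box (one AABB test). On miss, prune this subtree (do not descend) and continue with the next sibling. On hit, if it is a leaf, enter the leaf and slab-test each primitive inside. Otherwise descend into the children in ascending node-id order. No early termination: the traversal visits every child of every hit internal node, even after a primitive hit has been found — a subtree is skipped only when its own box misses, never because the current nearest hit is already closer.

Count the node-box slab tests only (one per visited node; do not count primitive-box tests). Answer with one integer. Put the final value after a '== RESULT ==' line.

Trace the traversal:
N0 x:[12,41] y:[38,154/3] z:[35,99/2] -> hit [38,41], descend [5, 7]
  N5 x:[12,22] y:[38,154/3] z:[89/2,99/2] -> miss, prune
  N7 x:[23,41] y:[119/3,48] z:[35,97/2] -> hit [119/3,41], descend [3, 4]
    N3 x:[38,41] y:[119/3,44] z:[77/2,95/2] -> hit [119/3,41] leaf, test {P3(miss), P4@t=40}
    N4 x:[23,35] y:[139/3,48] z:[35,97/2] -> miss, prune

Visited [0, 5, 7, 3, 4]. Tests: 5 box, 1 leaf. Nearest: P4.

== RESULT ==
5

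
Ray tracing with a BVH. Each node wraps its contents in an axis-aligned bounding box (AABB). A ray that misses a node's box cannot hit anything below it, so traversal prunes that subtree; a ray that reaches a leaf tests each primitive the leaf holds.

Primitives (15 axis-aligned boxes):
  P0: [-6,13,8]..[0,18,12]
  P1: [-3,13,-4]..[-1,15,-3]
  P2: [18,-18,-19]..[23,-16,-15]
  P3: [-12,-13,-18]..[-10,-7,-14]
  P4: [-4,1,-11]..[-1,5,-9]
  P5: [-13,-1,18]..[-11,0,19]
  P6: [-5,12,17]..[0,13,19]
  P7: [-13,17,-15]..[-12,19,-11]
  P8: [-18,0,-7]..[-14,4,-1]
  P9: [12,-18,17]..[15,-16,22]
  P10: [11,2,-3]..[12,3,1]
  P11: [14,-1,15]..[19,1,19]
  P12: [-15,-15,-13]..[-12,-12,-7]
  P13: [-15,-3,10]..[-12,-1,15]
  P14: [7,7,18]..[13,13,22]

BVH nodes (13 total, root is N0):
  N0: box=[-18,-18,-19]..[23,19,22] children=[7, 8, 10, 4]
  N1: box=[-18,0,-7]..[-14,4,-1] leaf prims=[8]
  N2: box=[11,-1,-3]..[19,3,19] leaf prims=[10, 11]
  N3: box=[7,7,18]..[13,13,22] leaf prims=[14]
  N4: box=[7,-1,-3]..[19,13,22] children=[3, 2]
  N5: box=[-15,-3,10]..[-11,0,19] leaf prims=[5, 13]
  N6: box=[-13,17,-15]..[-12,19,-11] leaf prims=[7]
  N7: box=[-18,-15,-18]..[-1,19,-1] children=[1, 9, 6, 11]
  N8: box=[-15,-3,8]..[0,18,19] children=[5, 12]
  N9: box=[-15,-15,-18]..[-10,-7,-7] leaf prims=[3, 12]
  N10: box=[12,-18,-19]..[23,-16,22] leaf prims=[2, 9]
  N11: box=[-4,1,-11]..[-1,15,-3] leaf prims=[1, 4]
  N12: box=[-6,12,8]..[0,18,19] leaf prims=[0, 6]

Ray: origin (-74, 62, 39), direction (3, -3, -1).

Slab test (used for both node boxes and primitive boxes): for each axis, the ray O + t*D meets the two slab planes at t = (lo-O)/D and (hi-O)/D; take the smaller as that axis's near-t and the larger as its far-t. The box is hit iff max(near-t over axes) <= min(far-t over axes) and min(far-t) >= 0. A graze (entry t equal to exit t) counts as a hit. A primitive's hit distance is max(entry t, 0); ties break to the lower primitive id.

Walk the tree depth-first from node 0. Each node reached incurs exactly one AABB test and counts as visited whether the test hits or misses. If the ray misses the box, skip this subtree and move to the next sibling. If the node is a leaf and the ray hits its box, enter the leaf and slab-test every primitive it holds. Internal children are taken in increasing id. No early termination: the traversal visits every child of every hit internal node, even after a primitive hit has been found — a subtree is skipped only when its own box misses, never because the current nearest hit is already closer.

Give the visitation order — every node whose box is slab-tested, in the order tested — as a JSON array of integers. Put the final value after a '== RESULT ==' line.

Trace the traversal:
N0 x:[56/3,97/3] y:[43/3,80/3] z:[17,58] -> hit [56/3,80/3], descend [4, 7, 8, 10]
  N4 x:[27,31] y:[49/3,21] z:[17,42] -> miss, prune
  N7 x:[56/3,73/3] y:[43/3,77/3] z:[40,57] -> miss, prune
  N8 x:[59/3,74/3] y:[44/3,65/3] z:[20,31] -> hit [20,65/3], descend [5, 12]
    N5 x:[59/3,21] y:[62/3,65/3] z:[20,29] -> hit [62/3,21] leaf, test {P5@t=62/3, P13(miss)}
    N12 x:[68/3,74/3] y:[44/3,50/3] z:[20,31] -> miss, prune
  N10 x:[86/3,97/3] y:[26,80/3] z:[17,58] -> miss, prune

7 AABB tests over nodes [0, 4, 7, 8, 5, 12, 10]; 1 leaf entered; closest P5.

== RESULT ==
[0, 4, 7, 8, 5, 12, 10]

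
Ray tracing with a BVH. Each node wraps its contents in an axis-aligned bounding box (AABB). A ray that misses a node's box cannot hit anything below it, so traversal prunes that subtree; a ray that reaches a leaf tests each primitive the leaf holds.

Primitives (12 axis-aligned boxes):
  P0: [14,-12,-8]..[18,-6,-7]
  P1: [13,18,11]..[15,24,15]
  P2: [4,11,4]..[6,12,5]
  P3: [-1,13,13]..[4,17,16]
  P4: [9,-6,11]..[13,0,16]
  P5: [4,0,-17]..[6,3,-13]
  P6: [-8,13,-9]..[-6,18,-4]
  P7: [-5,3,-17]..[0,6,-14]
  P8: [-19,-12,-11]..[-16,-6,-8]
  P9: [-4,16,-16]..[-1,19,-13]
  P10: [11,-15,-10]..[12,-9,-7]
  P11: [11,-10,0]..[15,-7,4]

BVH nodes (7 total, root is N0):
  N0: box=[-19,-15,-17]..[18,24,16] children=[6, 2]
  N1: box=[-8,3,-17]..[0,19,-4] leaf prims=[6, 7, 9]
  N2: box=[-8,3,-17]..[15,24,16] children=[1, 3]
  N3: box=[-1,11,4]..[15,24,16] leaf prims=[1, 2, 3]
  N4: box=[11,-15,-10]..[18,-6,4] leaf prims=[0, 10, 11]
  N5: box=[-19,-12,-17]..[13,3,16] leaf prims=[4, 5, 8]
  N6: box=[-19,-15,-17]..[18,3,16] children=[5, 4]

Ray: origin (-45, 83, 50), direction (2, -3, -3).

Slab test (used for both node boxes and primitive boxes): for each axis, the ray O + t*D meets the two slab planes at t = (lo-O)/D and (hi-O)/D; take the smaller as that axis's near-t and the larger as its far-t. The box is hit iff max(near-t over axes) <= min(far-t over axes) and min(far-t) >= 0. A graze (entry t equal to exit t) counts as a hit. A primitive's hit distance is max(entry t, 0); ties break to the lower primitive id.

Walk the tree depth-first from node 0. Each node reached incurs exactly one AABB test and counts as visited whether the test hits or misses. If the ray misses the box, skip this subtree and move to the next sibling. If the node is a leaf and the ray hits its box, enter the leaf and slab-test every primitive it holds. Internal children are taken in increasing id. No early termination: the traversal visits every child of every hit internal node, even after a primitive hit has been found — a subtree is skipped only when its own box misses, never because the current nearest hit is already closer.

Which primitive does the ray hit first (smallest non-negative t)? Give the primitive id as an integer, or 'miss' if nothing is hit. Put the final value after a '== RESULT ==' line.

Trace the traversal:
N0 x:[13,63/2] y:[59/3,98/3] z:[34/3,67/3] -> hit [59/3,67/3], descend [2, 6]
  N2 x:[37/2,30] y:[59/3,80/3] z:[34/3,67/3] -> hit [59/3,67/3], descend [1, 3]
    N1 x:[37/2,45/2] y:[64/3,80/3] z:[18,67/3] -> hit [64/3,67/3] leaf, test {P6(miss), P7(miss), P9@t=64/3}
    N3 x:[22,30] y:[59/3,24] z:[34/3,46/3] -> miss, prune
  N6 x:[13,63/2] y:[80/3,98/3] z:[34/3,67/3] -> miss, prune

Summary -> nodes [0, 2, 1, 3, 6]; box-tests=5; leaf-entries=1; first=P9

== RESULT ==
9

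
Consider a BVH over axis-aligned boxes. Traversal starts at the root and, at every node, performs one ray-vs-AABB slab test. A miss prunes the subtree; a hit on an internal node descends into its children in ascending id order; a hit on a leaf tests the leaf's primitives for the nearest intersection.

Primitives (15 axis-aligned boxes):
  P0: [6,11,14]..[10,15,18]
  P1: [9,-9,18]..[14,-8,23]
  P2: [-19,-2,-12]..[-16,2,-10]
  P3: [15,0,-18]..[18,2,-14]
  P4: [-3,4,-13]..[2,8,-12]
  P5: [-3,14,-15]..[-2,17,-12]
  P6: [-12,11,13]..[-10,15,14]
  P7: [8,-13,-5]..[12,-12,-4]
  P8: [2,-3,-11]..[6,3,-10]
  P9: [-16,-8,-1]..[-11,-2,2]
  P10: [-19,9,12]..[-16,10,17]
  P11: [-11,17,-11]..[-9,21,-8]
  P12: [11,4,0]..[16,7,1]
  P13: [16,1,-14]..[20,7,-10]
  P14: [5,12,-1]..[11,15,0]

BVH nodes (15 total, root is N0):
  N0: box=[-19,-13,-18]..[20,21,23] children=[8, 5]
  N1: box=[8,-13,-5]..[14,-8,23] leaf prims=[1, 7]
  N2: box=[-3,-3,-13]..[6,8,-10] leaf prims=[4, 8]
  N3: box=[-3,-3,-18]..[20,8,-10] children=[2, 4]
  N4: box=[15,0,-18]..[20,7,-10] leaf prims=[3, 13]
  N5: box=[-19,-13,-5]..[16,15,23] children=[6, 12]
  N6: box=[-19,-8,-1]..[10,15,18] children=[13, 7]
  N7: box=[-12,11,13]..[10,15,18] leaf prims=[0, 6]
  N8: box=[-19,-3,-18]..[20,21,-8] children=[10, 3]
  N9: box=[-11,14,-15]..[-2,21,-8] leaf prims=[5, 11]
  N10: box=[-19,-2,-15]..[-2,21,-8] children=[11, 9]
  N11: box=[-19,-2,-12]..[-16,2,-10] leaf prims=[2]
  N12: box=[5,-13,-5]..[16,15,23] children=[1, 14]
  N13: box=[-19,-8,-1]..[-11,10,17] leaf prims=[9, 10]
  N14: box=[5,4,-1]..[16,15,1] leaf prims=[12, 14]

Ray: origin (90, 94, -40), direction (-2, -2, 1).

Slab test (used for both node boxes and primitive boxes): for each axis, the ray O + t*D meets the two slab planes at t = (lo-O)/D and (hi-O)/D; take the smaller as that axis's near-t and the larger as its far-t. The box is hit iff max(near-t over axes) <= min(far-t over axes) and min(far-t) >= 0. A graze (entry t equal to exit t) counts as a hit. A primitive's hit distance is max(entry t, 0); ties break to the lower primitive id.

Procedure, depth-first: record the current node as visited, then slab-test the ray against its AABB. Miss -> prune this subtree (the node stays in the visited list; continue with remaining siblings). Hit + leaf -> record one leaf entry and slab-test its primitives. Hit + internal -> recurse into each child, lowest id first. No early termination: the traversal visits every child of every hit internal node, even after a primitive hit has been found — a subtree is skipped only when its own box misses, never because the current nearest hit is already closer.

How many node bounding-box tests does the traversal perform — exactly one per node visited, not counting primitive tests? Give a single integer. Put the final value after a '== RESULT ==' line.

Walk:
N0 x:[35,109/2] y:[73/2,107/2] z:[22,63] -> hit [73/2,107/2], descend [5, 8]
  N5 x:[37,109/2] y:[79/2,107/2] z:[35,63] -> hit [79/2,107/2], descend [6, 12]
    N6 x:[40,109/2] y:[79/2,51] z:[39,58] -> hit [40,51], descend [7, 13]
      N7 x:[40,51] y:[79/2,83/2] z:[53,58] -> miss, prune
      N13 x:[101/2,109/2] y:[42,51] z:[39,57] -> hit [101/2,51] leaf, test {P9(miss), P10(miss)}
    N12 x:[37,85/2] y:[79/2,107/2] z:[35,63] -> hit [79/2,85/2], descend [1, 14]
      N1 x:[38,41] y:[51,107/2] z:[35,63] -> miss, prune
      N14 x:[37,85/2] y:[79/2,45] z:[39,41] -> hit [79/2,41] leaf, test {P12(miss), P14@t=79/2}
  N8 x:[35,109/2] y:[73/2,97/2] z:[22,32] -> miss, prune

Visited [0, 5, 6, 7, 13, 12, 1, 14, 8]. Tests: 9 box, 2 leaf. Nearest: P14.

== RESULT ==
9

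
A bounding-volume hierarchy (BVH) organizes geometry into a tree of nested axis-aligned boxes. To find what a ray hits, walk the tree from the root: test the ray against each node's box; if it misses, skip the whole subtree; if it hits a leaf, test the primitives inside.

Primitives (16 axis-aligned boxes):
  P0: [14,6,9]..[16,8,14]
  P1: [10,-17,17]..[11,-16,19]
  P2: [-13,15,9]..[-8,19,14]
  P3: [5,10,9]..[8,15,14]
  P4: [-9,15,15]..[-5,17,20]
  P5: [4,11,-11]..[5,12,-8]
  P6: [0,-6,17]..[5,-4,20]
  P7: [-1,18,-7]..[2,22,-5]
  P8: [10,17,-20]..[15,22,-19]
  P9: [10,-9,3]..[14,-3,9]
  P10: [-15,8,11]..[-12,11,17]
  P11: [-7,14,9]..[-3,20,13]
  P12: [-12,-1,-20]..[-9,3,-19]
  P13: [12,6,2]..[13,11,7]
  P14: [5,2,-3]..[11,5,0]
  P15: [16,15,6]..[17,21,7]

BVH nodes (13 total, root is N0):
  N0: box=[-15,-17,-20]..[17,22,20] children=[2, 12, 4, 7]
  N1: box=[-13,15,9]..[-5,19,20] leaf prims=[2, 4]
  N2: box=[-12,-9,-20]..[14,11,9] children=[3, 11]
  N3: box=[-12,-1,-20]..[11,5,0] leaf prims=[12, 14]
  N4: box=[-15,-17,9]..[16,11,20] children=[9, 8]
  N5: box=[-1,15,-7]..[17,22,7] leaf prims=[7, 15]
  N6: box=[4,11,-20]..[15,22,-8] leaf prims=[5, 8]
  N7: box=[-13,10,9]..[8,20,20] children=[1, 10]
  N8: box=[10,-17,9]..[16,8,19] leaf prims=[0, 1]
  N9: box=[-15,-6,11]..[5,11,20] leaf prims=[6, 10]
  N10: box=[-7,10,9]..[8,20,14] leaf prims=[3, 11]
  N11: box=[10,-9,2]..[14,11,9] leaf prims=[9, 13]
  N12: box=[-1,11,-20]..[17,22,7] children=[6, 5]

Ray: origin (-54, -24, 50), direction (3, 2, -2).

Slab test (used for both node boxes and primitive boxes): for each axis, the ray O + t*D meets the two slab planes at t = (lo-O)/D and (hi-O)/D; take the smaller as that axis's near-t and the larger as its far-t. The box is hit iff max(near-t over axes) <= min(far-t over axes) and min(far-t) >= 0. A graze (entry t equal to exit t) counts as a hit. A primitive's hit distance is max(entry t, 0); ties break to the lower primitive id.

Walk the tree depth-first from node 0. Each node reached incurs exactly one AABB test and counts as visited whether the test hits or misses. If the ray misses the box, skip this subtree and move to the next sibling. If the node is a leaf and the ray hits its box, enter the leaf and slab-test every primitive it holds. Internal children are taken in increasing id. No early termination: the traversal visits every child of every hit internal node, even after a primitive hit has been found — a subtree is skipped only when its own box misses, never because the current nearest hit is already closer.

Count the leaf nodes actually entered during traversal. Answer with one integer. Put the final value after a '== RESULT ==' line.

Traverse from the root:
N0 x:[13,71/3] y:[7/2,23] z:[15,35] -> hit [15,23], descend [2, 4, 7, 12]
  N2 x:[14,68/3] y:[15/2,35/2] z:[41/2,35] -> miss, prune
  N4 x:[13,70/3] y:[7/2,35/2] z:[15,41/2] -> hit [15,35/2], descend [8, 9]
    N8 x:[64/3,70/3] y:[7/2,16] z:[31/2,41/2] -> miss, prune
    N9 x:[13,59/3] y:[9,35/2] z:[15,39/2] -> hit [15,35/2] leaf, test {P6(miss), P10(miss)}
  N7 x:[41/3,62/3] y:[17,22] z:[15,41/2] -> hit [17,41/2], descend [1, 10]
    N1 x:[41/3,49/3] y:[39/2,43/2] z:[15,41/2] -> miss, prune
    N10 x:[47/3,62/3] y:[17,22] z:[18,41/2] -> hit [18,41/2] leaf, test {P3(miss), P11(miss)}
  N12 x:[53/3,71/3] y:[35/2,23] z:[43/2,35] -> hit [43/2,23], descend [5, 6]
    N5 x:[53/3,71/3] y:[39/2,23] z:[43/2,57/2] -> hit [43/2,23] leaf, test {P7(miss), P15(miss)}
    N6 x:[58/3,23] y:[35/2,23] z:[29,35] -> miss, prune

order=[0, 2, 4, 8, 9, 7, 1, 10, 12, 5, 6]  |boxes|=11  |leaves|=3  hit=miss

== RESULT ==
3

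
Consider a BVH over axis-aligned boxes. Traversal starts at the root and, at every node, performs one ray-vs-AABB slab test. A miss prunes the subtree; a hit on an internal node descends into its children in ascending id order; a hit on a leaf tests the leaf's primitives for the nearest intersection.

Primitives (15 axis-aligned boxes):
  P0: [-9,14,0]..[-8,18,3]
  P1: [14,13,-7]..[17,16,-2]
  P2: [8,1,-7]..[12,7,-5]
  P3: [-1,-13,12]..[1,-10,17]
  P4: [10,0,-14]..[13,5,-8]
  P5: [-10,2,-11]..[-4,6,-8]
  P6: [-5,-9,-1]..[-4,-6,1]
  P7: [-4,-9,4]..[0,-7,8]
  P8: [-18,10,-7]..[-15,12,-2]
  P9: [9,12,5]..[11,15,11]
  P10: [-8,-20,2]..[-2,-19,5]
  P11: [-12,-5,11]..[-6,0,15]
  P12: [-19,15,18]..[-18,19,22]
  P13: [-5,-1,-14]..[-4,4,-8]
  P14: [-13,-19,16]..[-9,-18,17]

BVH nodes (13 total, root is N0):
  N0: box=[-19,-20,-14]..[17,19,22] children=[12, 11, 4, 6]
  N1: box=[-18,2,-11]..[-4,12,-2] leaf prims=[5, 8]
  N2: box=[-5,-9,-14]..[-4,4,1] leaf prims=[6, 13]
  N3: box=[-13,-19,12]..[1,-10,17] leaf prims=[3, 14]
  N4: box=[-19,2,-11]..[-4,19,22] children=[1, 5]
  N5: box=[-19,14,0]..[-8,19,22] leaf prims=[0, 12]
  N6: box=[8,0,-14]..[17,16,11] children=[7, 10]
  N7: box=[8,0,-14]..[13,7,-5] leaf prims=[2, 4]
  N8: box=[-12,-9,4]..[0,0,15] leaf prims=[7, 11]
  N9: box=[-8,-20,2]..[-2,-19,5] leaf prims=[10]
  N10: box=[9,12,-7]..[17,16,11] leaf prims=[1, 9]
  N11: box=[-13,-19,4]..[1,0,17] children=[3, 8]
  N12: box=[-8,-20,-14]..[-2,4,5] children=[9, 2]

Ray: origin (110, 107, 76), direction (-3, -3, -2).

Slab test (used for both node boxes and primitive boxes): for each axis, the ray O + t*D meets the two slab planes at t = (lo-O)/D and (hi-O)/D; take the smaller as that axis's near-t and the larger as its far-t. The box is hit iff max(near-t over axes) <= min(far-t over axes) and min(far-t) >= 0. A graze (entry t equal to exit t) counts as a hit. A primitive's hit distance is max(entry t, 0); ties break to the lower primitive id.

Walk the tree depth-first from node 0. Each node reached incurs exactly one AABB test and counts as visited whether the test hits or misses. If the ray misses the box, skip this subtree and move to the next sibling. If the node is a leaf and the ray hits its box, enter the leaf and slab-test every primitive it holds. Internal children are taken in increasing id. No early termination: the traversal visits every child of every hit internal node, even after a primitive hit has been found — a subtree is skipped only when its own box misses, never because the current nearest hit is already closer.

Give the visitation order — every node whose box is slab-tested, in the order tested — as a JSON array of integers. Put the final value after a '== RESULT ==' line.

Traverse from the root:
N0 x:[31,43] y:[88/3,127/3] z:[27,45] -> hit [31,127/3], descend [4, 6, 11, 12]
  N4 x:[38,43] y:[88/3,35] z:[27,87/2] -> miss, prune
  N6 x:[31,34] y:[91/3,107/3] z:[65/2,45] -> hit [65/2,34], descend [7, 10]
    N7 x:[97/3,34] y:[100/3,107/3] z:[81/2,45] -> miss, prune
    N10 x:[31,101/3] y:[91/3,95/3] z:[65/2,83/2] -> miss, prune
  N11 x:[109/3,41] y:[107/3,42] z:[59/2,36] -> miss, prune
  N12 x:[112/3,118/3] y:[103/3,127/3] z:[71/2,45] -> hit [112/3,118/3], descend [2, 9]
    N2 x:[38,115/3] y:[103/3,116/3] z:[75/2,45] -> hit [38,115/3] leaf, test {P6@t=38, P13(miss)}
    N9 x:[112/3,118/3] y:[42,127/3] z:[71/2,37] -> miss, prune

Visited [0, 4, 6, 7, 10, 11, 12, 2, 9]. Tests: 9 box, 1 leaf. Nearest: P6.

== RESULT ==
[0, 4, 6, 7, 10, 11, 12, 2, 9]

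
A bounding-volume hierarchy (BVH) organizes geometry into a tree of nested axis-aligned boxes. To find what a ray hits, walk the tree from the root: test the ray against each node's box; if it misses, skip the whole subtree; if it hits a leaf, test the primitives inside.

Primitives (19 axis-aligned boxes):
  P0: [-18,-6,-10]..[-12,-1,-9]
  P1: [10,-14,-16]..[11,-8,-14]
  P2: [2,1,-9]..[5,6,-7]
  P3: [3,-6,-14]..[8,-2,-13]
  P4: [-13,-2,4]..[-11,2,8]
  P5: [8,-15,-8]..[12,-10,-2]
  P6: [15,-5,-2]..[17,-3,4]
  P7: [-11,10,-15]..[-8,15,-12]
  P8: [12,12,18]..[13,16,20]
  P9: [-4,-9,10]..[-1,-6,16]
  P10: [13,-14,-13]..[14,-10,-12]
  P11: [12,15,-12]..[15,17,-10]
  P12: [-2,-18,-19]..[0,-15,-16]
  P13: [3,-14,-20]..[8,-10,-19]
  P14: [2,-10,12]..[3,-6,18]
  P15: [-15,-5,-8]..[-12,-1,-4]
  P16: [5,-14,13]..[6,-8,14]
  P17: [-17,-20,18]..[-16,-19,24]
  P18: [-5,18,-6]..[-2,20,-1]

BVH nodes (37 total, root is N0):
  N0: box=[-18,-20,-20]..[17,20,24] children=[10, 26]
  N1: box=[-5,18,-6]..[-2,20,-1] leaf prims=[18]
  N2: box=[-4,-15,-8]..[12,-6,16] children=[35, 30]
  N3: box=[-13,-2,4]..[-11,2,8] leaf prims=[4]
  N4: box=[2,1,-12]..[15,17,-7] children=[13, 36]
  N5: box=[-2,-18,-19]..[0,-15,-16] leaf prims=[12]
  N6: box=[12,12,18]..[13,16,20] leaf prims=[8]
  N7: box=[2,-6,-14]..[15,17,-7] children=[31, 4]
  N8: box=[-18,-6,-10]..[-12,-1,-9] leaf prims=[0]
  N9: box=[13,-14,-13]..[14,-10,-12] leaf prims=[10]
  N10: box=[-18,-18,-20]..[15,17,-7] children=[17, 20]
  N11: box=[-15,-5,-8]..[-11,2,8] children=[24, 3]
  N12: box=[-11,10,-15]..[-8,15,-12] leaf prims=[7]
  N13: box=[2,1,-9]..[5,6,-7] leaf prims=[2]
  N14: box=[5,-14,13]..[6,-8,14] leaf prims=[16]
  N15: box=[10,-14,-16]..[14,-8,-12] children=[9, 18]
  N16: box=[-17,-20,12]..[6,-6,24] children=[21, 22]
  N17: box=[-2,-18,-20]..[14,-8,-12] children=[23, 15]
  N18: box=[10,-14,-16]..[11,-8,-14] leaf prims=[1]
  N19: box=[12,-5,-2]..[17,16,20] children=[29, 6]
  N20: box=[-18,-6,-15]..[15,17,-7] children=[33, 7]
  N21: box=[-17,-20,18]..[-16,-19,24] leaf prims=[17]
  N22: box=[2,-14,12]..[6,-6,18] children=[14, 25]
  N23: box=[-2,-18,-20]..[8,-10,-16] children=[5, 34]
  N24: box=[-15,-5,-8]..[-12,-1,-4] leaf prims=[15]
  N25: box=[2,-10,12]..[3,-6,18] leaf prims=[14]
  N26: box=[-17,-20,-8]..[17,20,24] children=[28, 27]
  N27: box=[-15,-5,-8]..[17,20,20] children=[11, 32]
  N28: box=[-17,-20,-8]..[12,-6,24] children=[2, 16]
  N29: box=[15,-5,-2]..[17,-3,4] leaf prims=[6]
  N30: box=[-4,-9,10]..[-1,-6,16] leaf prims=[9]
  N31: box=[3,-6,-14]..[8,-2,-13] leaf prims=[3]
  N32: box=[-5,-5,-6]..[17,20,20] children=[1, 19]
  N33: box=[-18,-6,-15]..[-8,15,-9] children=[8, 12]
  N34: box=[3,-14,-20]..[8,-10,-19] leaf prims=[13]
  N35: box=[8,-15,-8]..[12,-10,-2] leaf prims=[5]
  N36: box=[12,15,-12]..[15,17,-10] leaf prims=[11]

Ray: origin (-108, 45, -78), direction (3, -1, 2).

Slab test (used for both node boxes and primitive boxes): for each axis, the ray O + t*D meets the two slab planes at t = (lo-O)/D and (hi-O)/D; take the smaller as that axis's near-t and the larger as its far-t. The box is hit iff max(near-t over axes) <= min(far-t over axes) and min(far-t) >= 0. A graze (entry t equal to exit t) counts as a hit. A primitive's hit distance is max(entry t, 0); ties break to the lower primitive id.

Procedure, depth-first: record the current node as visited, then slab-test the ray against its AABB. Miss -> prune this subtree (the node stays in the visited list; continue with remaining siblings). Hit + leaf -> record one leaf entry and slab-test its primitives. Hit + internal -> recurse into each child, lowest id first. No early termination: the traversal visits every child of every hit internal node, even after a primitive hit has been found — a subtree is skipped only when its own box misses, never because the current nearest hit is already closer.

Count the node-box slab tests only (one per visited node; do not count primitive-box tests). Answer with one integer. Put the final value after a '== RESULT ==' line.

Traverse from the root:
N0 x:[30,125/3] y:[25,65] z:[29,51] -> hit [30,125/3], descend [10, 26]
  N10 x:[30,41] y:[28,63] z:[29,71/2] -> hit [30,71/2], descend [17, 20]
    N17 x:[106/3,122/3] y:[53,63] z:[29,33] -> miss, prune
    N20 x:[30,41] y:[28,51] z:[63/2,71/2] -> hit [63/2,71/2], descend [7, 33]
      N7 x:[110/3,41] y:[28,51] z:[32,71/2] -> miss, prune
      N33 x:[30,100/3] y:[30,51] z:[63/2,69/2] -> hit [63/2,100/3], descend [8, 12]
        N8 x:[30,32] y:[46,51] z:[34,69/2] -> miss, prune
        N12 x:[97/3,100/3] y:[30,35] z:[63/2,33] -> hit [97/3,33] leaf, test {P7@t=97/3}
  N26 x:[91/3,125/3] y:[25,65] z:[35,51] -> hit [35,125/3], descend [27, 28]
    N27 x:[31,125/3] y:[25,50] z:[35,49] -> hit [35,125/3], descend [11, 32]
      N11 x:[31,97/3] y:[43,50] z:[35,43] -> miss, prune
      N32 x:[103/3,125/3] y:[25,50] z:[36,49] -> hit [36,125/3], descend [1, 19]
        N1 x:[103/3,106/3] y:[25,27] z:[36,77/2] -> miss, prune
        N19 x:[40,125/3] y:[29,50] z:[38,49] -> hit [40,125/3], descend [6, 29]
          N6 x:[40,121/3] y:[29,33] z:[48,49] -> miss, prune
          N29 x:[41,125/3] y:[48,50] z:[38,41] -> miss, prune
    N28 x:[91/3,40] y:[51,65] z:[35,51] -> miss, prune

Visited [0, 10, 17, 20, 7, 33, 8, 12, 26, 27, 11, 32, 1, 19, 6, 29, 28]. Tests: 17 box, 1 leaf. Nearest: P7.

== RESULT ==
17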